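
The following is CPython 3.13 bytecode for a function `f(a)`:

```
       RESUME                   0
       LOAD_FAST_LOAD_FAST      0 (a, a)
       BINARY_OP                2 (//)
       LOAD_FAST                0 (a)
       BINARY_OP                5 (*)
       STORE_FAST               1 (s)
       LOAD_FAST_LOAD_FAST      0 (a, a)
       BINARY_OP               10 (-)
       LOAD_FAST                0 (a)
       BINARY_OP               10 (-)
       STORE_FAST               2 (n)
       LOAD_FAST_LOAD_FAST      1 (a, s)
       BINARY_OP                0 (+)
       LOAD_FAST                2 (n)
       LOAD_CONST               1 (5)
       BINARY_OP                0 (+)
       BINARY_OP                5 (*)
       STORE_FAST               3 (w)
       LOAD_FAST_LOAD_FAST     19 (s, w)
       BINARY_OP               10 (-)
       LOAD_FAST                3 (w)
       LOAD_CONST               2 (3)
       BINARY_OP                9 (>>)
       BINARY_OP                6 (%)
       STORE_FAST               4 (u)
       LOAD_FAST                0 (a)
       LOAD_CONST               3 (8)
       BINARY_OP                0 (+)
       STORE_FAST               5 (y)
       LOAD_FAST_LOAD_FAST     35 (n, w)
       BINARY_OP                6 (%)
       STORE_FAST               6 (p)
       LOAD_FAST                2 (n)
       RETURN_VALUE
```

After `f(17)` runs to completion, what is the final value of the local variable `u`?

-34

LOAD_FAST_LOAD_FAST a,a → push 17,17. Stack: [17, 17]
BINARY_OP // → 17 // 17 = 1. Stack: [1]
LOAD_FAST a → push 17. Stack: [1, 17]
BINARY_OP * → 1 * 17 = 17. Stack: [17]
STORE_FAST s → s=17. Stack: []
LOAD_FAST_LOAD_FAST a,a → push 17,17. Stack: [17, 17]
BINARY_OP - → 17 - 17 = 0. Stack: [0]
LOAD_FAST a → push 17. Stack: [0, 17]
BINARY_OP - → 0 - 17 = -17. Stack: [-17]
STORE_FAST n → n=-17. Stack: []
LOAD_FAST_LOAD_FAST a,s → push 17,17. Stack: [17, 17]
BINARY_OP + → 17 + 17 = 34. Stack: [34]
LOAD_FAST n → push -17. Stack: [34, -17]
LOAD_CONST → push 5. Stack: [34, -17, 5]
BINARY_OP + → -17 + 5 = -12. Stack: [34, -12]
BINARY_OP * → 34 * -12 = -408. Stack: [-408]
STORE_FAST w → w=-408. Stack: []
LOAD_FAST_LOAD_FAST s,w → push 17,-408. Stack: [17, -408]
BINARY_OP - → 17 - -408 = 425. Stack: [425]
LOAD_FAST w → push -408. Stack: [425, -408]
LOAD_CONST → push 3. Stack: [425, -408, 3]
BINARY_OP >> → -408 >> 3 = -51. Stack: [425, -51]
BINARY_OP % → 425 % -51 = -34. Stack: [-34]
STORE_FAST u → u=-34. Stack: []
LOAD_FAST a → push 17. Stack: [17]
LOAD_CONST → push 8. Stack: [17, 8]
BINARY_OP + → 17 + 8 = 25. Stack: [25]
STORE_FAST y → y=25. Stack: []
LOAD_FAST_LOAD_FAST n,w → push -17,-408. Stack: [-17, -408]
BINARY_OP % → -17 % -408 = -17. Stack: [-17]
STORE_FAST p → p=-17. Stack: []
LOAD_FAST n → push -17. Stack: [-17]
RETURN_VALUE → return -17.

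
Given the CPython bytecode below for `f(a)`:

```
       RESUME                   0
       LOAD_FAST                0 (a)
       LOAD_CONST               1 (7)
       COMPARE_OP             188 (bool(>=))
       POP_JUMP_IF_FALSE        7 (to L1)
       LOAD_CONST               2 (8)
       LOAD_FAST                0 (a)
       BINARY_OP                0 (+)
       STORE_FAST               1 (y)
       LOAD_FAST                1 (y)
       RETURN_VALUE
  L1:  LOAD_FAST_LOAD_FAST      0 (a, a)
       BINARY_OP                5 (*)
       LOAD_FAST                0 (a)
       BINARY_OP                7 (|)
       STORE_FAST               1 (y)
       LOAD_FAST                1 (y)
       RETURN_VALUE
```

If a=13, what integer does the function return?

21

LOAD_FAST a → push 13. Stack: [13]
LOAD_CONST → push 7. Stack: [13, 7]
COMPARE_OP bool(>=) → 13 vs 7 = True. Stack: [True]
POP_JUMP_IF_FALSE → pop True; no jump. Stack: []
LOAD_CONST → push 8. Stack: [8]
LOAD_FAST a → push 13. Stack: [8, 13]
BINARY_OP + → 8 + 13 = 21. Stack: [21]
STORE_FAST y → y=21. Stack: []
LOAD_FAST y → push 21. Stack: [21]
RETURN_VALUE → return 21.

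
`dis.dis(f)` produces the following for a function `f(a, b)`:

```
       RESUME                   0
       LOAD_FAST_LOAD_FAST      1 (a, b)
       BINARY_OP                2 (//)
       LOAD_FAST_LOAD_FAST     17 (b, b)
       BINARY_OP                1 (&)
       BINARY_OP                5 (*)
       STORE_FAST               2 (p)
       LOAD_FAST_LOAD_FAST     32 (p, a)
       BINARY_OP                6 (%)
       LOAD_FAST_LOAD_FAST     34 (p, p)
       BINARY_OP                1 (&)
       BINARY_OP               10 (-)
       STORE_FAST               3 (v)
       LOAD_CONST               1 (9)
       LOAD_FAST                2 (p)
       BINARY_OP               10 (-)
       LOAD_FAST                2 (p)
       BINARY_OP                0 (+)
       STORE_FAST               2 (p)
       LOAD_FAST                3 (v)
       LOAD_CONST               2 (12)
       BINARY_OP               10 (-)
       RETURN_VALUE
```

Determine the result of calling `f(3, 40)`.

LOAD_FAST_LOAD_FAST a,b → push 3,40. Stack: [3, 40]
BINARY_OP // → 3 // 40 = 0. Stack: [0]
LOAD_FAST_LOAD_FAST b,b → push 40,40. Stack: [0, 40, 40]
BINARY_OP & → 40 & 40 = 40. Stack: [0, 40]
BINARY_OP * → 0 * 40 = 0. Stack: [0]
STORE_FAST p → p=0. Stack: []
LOAD_FAST_LOAD_FAST p,a → push 0,3. Stack: [0, 3]
BINARY_OP % → 0 % 3 = 0. Stack: [0]
LOAD_FAST_LOAD_FAST p,p → push 0,0. Stack: [0, 0, 0]
BINARY_OP & → 0 & 0 = 0. Stack: [0, 0]
BINARY_OP - → 0 - 0 = 0. Stack: [0]
STORE_FAST v → v=0. Stack: []
LOAD_CONST → push 9. Stack: [9]
LOAD_FAST p → push 0. Stack: [9, 0]
BINARY_OP - → 9 - 0 = 9. Stack: [9]
LOAD_FAST p → push 0. Stack: [9, 0]
BINARY_OP + → 9 + 0 = 9. Stack: [9]
STORE_FAST p → p=9. Stack: []
LOAD_FAST v → push 0. Stack: [0]
LOAD_CONST → push 12. Stack: [0, 12]
BINARY_OP - → 0 - 12 = -12. Stack: [-12]
RETURN_VALUE → return -12.

-12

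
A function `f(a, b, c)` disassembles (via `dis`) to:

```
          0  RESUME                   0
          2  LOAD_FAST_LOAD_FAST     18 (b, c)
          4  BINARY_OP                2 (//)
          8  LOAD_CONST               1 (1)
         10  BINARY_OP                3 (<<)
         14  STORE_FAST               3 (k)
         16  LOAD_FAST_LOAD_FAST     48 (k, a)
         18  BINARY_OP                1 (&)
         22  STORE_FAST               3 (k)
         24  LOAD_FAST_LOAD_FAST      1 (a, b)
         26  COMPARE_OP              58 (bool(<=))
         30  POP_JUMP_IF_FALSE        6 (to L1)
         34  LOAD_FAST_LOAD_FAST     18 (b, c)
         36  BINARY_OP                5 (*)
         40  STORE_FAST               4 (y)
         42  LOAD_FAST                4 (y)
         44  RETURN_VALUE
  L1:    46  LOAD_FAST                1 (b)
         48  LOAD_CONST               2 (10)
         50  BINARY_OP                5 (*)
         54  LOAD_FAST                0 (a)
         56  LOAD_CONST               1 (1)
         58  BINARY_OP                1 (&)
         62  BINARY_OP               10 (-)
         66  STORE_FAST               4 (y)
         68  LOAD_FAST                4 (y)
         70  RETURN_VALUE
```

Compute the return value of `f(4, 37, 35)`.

LOAD_FAST_LOAD_FAST b,c → push 37,35. Stack: [37, 35]
BINARY_OP // → 37 // 35 = 1. Stack: [1]
LOAD_CONST → push 1. Stack: [1, 1]
BINARY_OP << → 1 << 1 = 2. Stack: [2]
STORE_FAST k → k=2. Stack: []
LOAD_FAST_LOAD_FAST k,a → push 2,4. Stack: [2, 4]
BINARY_OP & → 2 & 4 = 0. Stack: [0]
STORE_FAST k → k=0. Stack: []
LOAD_FAST_LOAD_FAST a,b → push 4,37. Stack: [4, 37]
COMPARE_OP bool(<=) → 4 vs 37 = True. Stack: [True]
POP_JUMP_IF_FALSE → pop True; no jump. Stack: []
LOAD_FAST_LOAD_FAST b,c → push 37,35. Stack: [37, 35]
BINARY_OP * → 37 * 35 = 1295. Stack: [1295]
STORE_FAST y → y=1295. Stack: []
LOAD_FAST y → push 1295. Stack: [1295]
RETURN_VALUE → return 1295.

1295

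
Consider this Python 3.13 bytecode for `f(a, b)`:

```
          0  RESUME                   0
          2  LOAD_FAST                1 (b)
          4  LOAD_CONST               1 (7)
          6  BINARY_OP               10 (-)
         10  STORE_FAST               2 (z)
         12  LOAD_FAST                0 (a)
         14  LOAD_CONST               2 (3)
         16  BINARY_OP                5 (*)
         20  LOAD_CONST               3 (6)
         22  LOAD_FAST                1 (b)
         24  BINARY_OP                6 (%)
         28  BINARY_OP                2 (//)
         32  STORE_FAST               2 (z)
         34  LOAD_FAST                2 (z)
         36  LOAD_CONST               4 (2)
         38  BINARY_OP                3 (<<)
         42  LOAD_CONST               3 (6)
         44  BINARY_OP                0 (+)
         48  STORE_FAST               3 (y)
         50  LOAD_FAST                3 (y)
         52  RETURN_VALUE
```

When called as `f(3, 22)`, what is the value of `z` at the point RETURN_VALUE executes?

1

LOAD_FAST b → push 22. Stack: [22]
LOAD_CONST → push 7. Stack: [22, 7]
BINARY_OP - → 22 - 7 = 15. Stack: [15]
STORE_FAST z → z=15. Stack: []
LOAD_FAST a → push 3. Stack: [3]
LOAD_CONST → push 3. Stack: [3, 3]
BINARY_OP * → 3 * 3 = 9. Stack: [9]
LOAD_CONST → push 6. Stack: [9, 6]
LOAD_FAST b → push 22. Stack: [9, 6, 22]
BINARY_OP % → 6 % 22 = 6. Stack: [9, 6]
BINARY_OP // → 9 // 6 = 1. Stack: [1]
STORE_FAST z → z=1. Stack: []
LOAD_FAST z → push 1. Stack: [1]
LOAD_CONST → push 2. Stack: [1, 2]
BINARY_OP << → 1 << 2 = 4. Stack: [4]
LOAD_CONST → push 6. Stack: [4, 6]
BINARY_OP + → 4 + 6 = 10. Stack: [10]
STORE_FAST y → y=10. Stack: []
LOAD_FAST y → push 10. Stack: [10]
RETURN_VALUE → return 10.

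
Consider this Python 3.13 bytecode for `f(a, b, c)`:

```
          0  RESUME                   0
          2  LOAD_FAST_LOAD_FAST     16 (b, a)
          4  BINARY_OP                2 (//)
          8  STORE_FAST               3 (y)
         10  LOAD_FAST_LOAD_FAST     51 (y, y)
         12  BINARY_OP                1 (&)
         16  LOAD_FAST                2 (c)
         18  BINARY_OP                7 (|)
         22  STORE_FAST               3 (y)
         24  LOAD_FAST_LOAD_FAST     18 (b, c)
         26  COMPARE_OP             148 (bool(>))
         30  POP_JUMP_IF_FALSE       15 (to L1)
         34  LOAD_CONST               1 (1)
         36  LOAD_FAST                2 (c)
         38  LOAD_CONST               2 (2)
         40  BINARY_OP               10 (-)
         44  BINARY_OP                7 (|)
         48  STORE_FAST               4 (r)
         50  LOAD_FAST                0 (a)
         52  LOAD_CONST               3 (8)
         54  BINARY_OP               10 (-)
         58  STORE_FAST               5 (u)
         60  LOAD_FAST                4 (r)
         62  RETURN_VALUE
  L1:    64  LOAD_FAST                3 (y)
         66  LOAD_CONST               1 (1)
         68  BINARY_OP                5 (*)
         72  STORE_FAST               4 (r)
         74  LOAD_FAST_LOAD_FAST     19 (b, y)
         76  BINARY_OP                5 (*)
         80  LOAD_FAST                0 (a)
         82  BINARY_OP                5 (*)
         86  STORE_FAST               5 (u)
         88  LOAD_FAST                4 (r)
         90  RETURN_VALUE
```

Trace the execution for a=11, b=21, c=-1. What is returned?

LOAD_FAST_LOAD_FAST b,a → push 21,11. Stack: [21, 11]
BINARY_OP // → 21 // 11 = 1. Stack: [1]
STORE_FAST y → y=1. Stack: []
LOAD_FAST_LOAD_FAST y,y → push 1,1. Stack: [1, 1]
BINARY_OP & → 1 & 1 = 1. Stack: [1]
LOAD_FAST c → push -1. Stack: [1, -1]
BINARY_OP | → 1 | -1 = -1. Stack: [-1]
STORE_FAST y → y=-1. Stack: []
LOAD_FAST_LOAD_FAST b,c → push 21,-1. Stack: [21, -1]
COMPARE_OP bool(>) → 21 vs -1 = True. Stack: [True]
POP_JUMP_IF_FALSE → pop True; no jump. Stack: []
LOAD_CONST → push 1. Stack: [1]
LOAD_FAST c → push -1. Stack: [1, -1]
LOAD_CONST → push 2. Stack: [1, -1, 2]
BINARY_OP - → -1 - 2 = -3. Stack: [1, -3]
BINARY_OP | → 1 | -3 = -3. Stack: [-3]
STORE_FAST r → r=-3. Stack: []
LOAD_FAST a → push 11. Stack: [11]
LOAD_CONST → push 8. Stack: [11, 8]
BINARY_OP - → 11 - 8 = 3. Stack: [3]
STORE_FAST u → u=3. Stack: []
LOAD_FAST r → push -3. Stack: [-3]
RETURN_VALUE → return -3.

-3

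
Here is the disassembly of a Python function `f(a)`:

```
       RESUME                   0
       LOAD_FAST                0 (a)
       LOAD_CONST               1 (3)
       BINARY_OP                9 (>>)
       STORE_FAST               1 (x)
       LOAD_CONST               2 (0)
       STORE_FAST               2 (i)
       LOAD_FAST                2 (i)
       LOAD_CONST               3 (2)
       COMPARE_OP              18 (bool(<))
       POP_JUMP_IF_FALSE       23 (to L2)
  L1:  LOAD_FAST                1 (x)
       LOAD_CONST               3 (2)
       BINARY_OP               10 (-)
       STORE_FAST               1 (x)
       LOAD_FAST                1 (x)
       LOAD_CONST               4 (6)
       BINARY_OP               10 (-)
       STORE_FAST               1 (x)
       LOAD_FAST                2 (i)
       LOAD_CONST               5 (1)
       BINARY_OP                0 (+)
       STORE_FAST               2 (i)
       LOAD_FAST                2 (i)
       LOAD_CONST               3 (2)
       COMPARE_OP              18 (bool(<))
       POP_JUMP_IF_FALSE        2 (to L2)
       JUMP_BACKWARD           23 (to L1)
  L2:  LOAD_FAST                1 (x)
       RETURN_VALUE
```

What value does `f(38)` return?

-12

LOAD_FAST a → push 38. Stack: [38]
LOAD_CONST → push 3. Stack: [38, 3]
BINARY_OP >> → 38 >> 3 = 4. Stack: [4]
STORE_FAST x → x=4. Stack: []
LOAD_CONST → push 0. Stack: [0]
STORE_FAST i → i=0. Stack: []
LOAD_FAST i → push 0. Stack: [0]
LOAD_CONST → push 2. Stack: [0, 2]
COMPARE_OP bool(<) → 0 vs 2 = True. Stack: [True]
POP_JUMP_IF_FALSE → pop True; no jump. Stack: []
LOAD_FAST x → push 4. Stack: [4]
LOAD_CONST → push 2. Stack: [4, 2]
BINARY_OP - → 4 - 2 = 2. Stack: [2]
STORE_FAST x → x=2. Stack: []
LOAD_FAST x → push 2. Stack: [2]
LOAD_CONST → push 6. Stack: [2, 6]
BINARY_OP - → 2 - 6 = -4. Stack: [-4]
STORE_FAST x → x=-4. Stack: []
LOAD_FAST i → push 0. Stack: [0]
LOAD_CONST → push 1. Stack: [0, 1]
BINARY_OP + → 0 + 1 = 1. Stack: [1]
STORE_FAST i → i=1. Stack: []
LOAD_FAST i → push 1. Stack: [1]
LOAD_CONST → push 2. Stack: [1, 2]
COMPARE_OP bool(<) → 1 vs 2 = True. Stack: [True]
POP_JUMP_IF_FALSE → pop True; no jump. Stack: []
LOAD_FAST x → push -4. Stack: [-4]
LOAD_CONST → push 2. Stack: [-4, 2]
BINARY_OP - → -4 - 2 = -6. Stack: [-6]
STORE_FAST x → x=-6. Stack: []
LOAD_FAST x → push -6. Stack: [-6]
LOAD_CONST → push 6. Stack: [-6, 6]
BINARY_OP - → -6 - 6 = -12. Stack: [-12]
STORE_FAST x → x=-12. Stack: []
LOAD_FAST i → push 1. Stack: [1]
LOAD_CONST → push 1. Stack: [1, 1]
BINARY_OP + → 1 + 1 = 2. Stack: [2]
STORE_FAST i → i=2. Stack: []
LOAD_FAST i → push 2. Stack: [2]
LOAD_CONST → push 2. Stack: [2, 2]
COMPARE_OP bool(<) → 2 vs 2 = False. Stack: [False]
POP_JUMP_IF_FALSE → pop False; jump. Stack: []
LOAD_FAST x → push -12. Stack: [-12]
RETURN_VALUE → return -12.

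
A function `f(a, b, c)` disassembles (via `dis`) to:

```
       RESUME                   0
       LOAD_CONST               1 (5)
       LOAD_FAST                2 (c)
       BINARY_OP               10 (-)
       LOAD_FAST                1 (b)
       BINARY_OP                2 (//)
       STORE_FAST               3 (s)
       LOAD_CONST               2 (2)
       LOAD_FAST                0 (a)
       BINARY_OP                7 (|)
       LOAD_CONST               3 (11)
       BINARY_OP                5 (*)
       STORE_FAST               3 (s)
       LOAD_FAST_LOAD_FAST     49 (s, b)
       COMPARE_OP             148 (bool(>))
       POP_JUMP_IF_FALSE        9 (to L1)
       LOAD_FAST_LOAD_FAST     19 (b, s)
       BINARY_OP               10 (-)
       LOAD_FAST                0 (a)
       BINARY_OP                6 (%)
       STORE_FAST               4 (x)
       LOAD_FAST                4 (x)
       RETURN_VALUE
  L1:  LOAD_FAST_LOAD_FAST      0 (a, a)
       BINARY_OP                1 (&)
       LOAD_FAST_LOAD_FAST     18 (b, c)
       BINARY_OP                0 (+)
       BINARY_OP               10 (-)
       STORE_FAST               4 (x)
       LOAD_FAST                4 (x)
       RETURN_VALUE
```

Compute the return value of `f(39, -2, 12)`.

LOAD_CONST → push 5. Stack: [5]
LOAD_FAST c → push 12. Stack: [5, 12]
BINARY_OP - → 5 - 12 = -7. Stack: [-7]
LOAD_FAST b → push -2. Stack: [-7, -2]
BINARY_OP // → -7 // -2 = 3. Stack: [3]
STORE_FAST s → s=3. Stack: []
LOAD_CONST → push 2. Stack: [2]
LOAD_FAST a → push 39. Stack: [2, 39]
BINARY_OP | → 2 | 39 = 39. Stack: [39]
LOAD_CONST → push 11. Stack: [39, 11]
BINARY_OP * → 39 * 11 = 429. Stack: [429]
STORE_FAST s → s=429. Stack: []
LOAD_FAST_LOAD_FAST s,b → push 429,-2. Stack: [429, -2]
COMPARE_OP bool(>) → 429 vs -2 = True. Stack: [True]
POP_JUMP_IF_FALSE → pop True; no jump. Stack: []
LOAD_FAST_LOAD_FAST b,s → push -2,429. Stack: [-2, 429]
BINARY_OP - → -2 - 429 = -431. Stack: [-431]
LOAD_FAST a → push 39. Stack: [-431, 39]
BINARY_OP % → -431 % 39 = 37. Stack: [37]
STORE_FAST x → x=37. Stack: []
LOAD_FAST x → push 37. Stack: [37]
RETURN_VALUE → return 37.

37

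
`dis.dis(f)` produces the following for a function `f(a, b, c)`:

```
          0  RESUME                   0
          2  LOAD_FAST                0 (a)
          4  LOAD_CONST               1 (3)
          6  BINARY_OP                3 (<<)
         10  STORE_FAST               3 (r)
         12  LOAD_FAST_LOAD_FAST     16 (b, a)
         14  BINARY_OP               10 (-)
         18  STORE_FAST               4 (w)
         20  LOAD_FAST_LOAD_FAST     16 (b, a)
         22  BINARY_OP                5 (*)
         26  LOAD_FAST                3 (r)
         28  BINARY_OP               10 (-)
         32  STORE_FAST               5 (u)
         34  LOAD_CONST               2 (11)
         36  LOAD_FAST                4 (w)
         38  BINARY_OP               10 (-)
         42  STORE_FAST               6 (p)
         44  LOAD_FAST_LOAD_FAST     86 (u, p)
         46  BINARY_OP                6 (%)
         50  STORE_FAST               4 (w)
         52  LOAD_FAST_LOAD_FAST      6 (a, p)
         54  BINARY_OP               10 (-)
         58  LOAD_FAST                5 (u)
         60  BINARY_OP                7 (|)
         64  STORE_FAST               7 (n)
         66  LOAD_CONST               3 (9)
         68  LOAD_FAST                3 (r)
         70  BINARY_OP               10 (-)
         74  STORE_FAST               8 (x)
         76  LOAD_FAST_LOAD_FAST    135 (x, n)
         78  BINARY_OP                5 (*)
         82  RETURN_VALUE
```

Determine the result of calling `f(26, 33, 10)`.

LOAD_FAST a → push 26. Stack: [26]
LOAD_CONST → push 3. Stack: [26, 3]
BINARY_OP << → 26 << 3 = 208. Stack: [208]
STORE_FAST r → r=208. Stack: []
LOAD_FAST_LOAD_FAST b,a → push 33,26. Stack: [33, 26]
BINARY_OP - → 33 - 26 = 7. Stack: [7]
STORE_FAST w → w=7. Stack: []
LOAD_FAST_LOAD_FAST b,a → push 33,26. Stack: [33, 26]
BINARY_OP * → 33 * 26 = 858. Stack: [858]
LOAD_FAST r → push 208. Stack: [858, 208]
BINARY_OP - → 858 - 208 = 650. Stack: [650]
STORE_FAST u → u=650. Stack: []
LOAD_CONST → push 11. Stack: [11]
LOAD_FAST w → push 7. Stack: [11, 7]
BINARY_OP - → 11 - 7 = 4. Stack: [4]
STORE_FAST p → p=4. Stack: []
LOAD_FAST_LOAD_FAST u,p → push 650,4. Stack: [650, 4]
BINARY_OP % → 650 % 4 = 2. Stack: [2]
STORE_FAST w → w=2. Stack: []
LOAD_FAST_LOAD_FAST a,p → push 26,4. Stack: [26, 4]
BINARY_OP - → 26 - 4 = 22. Stack: [22]
LOAD_FAST u → push 650. Stack: [22, 650]
BINARY_OP | → 22 | 650 = 670. Stack: [670]
STORE_FAST n → n=670. Stack: []
LOAD_CONST → push 9. Stack: [9]
LOAD_FAST r → push 208. Stack: [9, 208]
BINARY_OP - → 9 - 208 = -199. Stack: [-199]
STORE_FAST x → x=-199. Stack: []
LOAD_FAST_LOAD_FAST x,n → push -199,670. Stack: [-199, 670]
BINARY_OP * → -199 * 670 = -133330. Stack: [-133330]
RETURN_VALUE → return -133330.

-133330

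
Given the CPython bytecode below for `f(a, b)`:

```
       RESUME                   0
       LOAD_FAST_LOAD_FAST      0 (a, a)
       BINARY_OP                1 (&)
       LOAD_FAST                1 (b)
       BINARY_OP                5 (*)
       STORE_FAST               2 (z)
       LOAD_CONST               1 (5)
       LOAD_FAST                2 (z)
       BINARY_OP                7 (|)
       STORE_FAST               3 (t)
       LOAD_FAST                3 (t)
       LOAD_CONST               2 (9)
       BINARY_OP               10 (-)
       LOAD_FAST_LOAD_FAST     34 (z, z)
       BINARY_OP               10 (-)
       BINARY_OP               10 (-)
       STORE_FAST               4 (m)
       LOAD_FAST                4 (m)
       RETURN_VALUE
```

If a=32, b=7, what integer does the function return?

220

LOAD_FAST_LOAD_FAST a,a → push 32,32. Stack: [32, 32]
BINARY_OP & → 32 & 32 = 32. Stack: [32]
LOAD_FAST b → push 7. Stack: [32, 7]
BINARY_OP * → 32 * 7 = 224. Stack: [224]
STORE_FAST z → z=224. Stack: []
LOAD_CONST → push 5. Stack: [5]
LOAD_FAST z → push 224. Stack: [5, 224]
BINARY_OP | → 5 | 224 = 229. Stack: [229]
STORE_FAST t → t=229. Stack: []
LOAD_FAST t → push 229. Stack: [229]
LOAD_CONST → push 9. Stack: [229, 9]
BINARY_OP - → 229 - 9 = 220. Stack: [220]
LOAD_FAST_LOAD_FAST z,z → push 224,224. Stack: [220, 224, 224]
BINARY_OP - → 224 - 224 = 0. Stack: [220, 0]
BINARY_OP - → 220 - 0 = 220. Stack: [220]
STORE_FAST m → m=220. Stack: []
LOAD_FAST m → push 220. Stack: [220]
RETURN_VALUE → return 220.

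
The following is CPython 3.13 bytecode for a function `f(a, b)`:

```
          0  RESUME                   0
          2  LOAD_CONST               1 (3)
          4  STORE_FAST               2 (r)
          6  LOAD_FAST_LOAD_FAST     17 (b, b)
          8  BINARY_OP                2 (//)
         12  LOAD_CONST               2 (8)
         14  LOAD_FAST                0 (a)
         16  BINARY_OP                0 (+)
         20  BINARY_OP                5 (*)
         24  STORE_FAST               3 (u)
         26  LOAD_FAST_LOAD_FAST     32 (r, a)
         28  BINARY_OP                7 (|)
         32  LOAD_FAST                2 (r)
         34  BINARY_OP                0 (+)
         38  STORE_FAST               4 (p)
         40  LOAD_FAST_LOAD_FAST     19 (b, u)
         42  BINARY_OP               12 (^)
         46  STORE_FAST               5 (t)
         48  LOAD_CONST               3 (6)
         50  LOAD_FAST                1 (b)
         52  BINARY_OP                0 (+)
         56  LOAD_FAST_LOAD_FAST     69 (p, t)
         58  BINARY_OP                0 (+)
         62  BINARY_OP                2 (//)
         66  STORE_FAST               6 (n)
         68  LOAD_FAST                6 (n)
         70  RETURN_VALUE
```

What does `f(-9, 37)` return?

LOAD_CONST → push 3. Stack: [3]
STORE_FAST r → r=3. Stack: []
LOAD_FAST_LOAD_FAST b,b → push 37,37. Stack: [37, 37]
BINARY_OP // → 37 // 37 = 1. Stack: [1]
LOAD_CONST → push 8. Stack: [1, 8]
LOAD_FAST a → push -9. Stack: [1, 8, -9]
BINARY_OP + → 8 + -9 = -1. Stack: [1, -1]
BINARY_OP * → 1 * -1 = -1. Stack: [-1]
STORE_FAST u → u=-1. Stack: []
LOAD_FAST_LOAD_FAST r,a → push 3,-9. Stack: [3, -9]
BINARY_OP | → 3 | -9 = -9. Stack: [-9]
LOAD_FAST r → push 3. Stack: [-9, 3]
BINARY_OP + → -9 + 3 = -6. Stack: [-6]
STORE_FAST p → p=-6. Stack: []
LOAD_FAST_LOAD_FAST b,u → push 37,-1. Stack: [37, -1]
BINARY_OP ^ → 37 ^ -1 = -38. Stack: [-38]
STORE_FAST t → t=-38. Stack: []
LOAD_CONST → push 6. Stack: [6]
LOAD_FAST b → push 37. Stack: [6, 37]
BINARY_OP + → 6 + 37 = 43. Stack: [43]
LOAD_FAST_LOAD_FAST p,t → push -6,-38. Stack: [43, -6, -38]
BINARY_OP + → -6 + -38 = -44. Stack: [43, -44]
BINARY_OP // → 43 // -44 = -1. Stack: [-1]
STORE_FAST n → n=-1. Stack: []
LOAD_FAST n → push -1. Stack: [-1]
RETURN_VALUE → return -1.

-1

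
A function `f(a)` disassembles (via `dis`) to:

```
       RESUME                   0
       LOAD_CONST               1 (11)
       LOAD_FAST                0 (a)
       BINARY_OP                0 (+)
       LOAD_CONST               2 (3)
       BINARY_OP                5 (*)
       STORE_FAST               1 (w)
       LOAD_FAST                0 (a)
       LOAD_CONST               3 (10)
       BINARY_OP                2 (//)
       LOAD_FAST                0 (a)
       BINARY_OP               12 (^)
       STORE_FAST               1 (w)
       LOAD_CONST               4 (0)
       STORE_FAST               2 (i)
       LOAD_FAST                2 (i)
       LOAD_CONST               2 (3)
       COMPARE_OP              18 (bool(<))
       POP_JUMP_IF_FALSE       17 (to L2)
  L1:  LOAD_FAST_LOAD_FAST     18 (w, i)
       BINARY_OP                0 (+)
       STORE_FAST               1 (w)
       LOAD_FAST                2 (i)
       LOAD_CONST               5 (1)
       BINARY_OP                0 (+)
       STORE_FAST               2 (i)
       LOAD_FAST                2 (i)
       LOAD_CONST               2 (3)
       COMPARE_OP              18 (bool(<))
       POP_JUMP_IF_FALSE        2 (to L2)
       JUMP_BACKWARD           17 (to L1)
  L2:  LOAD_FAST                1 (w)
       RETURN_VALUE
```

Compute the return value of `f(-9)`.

LOAD_CONST → push 11. Stack: [11]
LOAD_FAST a → push -9. Stack: [11, -9]
BINARY_OP + → 11 + -9 = 2. Stack: [2]
LOAD_CONST → push 3. Stack: [2, 3]
BINARY_OP * → 2 * 3 = 6. Stack: [6]
STORE_FAST w → w=6. Stack: []
LOAD_FAST a → push -9. Stack: [-9]
LOAD_CONST → push 10. Stack: [-9, 10]
BINARY_OP // → -9 // 10 = -1. Stack: [-1]
LOAD_FAST a → push -9. Stack: [-1, -9]
BINARY_OP ^ → -1 ^ -9 = 8. Stack: [8]
STORE_FAST w → w=8. Stack: []
LOAD_CONST → push 0. Stack: [0]
STORE_FAST i → i=0. Stack: []
LOAD_FAST i → push 0. Stack: [0]
LOAD_CONST → push 3. Stack: [0, 3]
COMPARE_OP bool(<) → 0 vs 3 = True. Stack: [True]
POP_JUMP_IF_FALSE → pop True; no jump. Stack: []
LOAD_FAST_LOAD_FAST w,i → push 8,0. Stack: [8, 0]
BINARY_OP + → 8 + 0 = 8. Stack: [8]
STORE_FAST w → w=8. Stack: []
LOAD_FAST i → push 0. Stack: [0]
LOAD_CONST → push 1. Stack: [0, 1]
BINARY_OP + → 0 + 1 = 1. Stack: [1]
STORE_FAST i → i=1. Stack: []
LOAD_FAST i → push 1. Stack: [1]
LOAD_CONST → push 3. Stack: [1, 3]
COMPARE_OP bool(<) → 1 vs 3 = True. Stack: [True]
POP_JUMP_IF_FALSE → pop True; no jump. Stack: []
LOAD_FAST_LOAD_FAST w,i → push 8,1. Stack: [8, 1]
BINARY_OP + → 8 + 1 = 9. Stack: [9]
STORE_FAST w → w=9. Stack: []
LOAD_FAST i → push 1. Stack: [1]
LOAD_CONST → push 1. Stack: [1, 1]
BINARY_OP + → 1 + 1 = 2. Stack: [2]
STORE_FAST i → i=2. Stack: []
LOAD_FAST i → push 2. Stack: [2]
LOAD_CONST → push 3. Stack: [2, 3]
COMPARE_OP bool(<) → 2 vs 3 = True. Stack: [True]
POP_JUMP_IF_FALSE → pop True; no jump. Stack: []
LOAD_FAST_LOAD_FAST w,i → push 9,2. Stack: [9, 2]
BINARY_OP + → 9 + 2 = 11. Stack: [11]
STORE_FAST w → w=11. Stack: []
LOAD_FAST i → push 2. Stack: [2]
LOAD_CONST → push 1. Stack: [2, 1]
BINARY_OP + → 2 + 1 = 3. Stack: [3]
STORE_FAST i → i=3. Stack: []
LOAD_FAST i → push 3. Stack: [3]
LOAD_CONST → push 3. Stack: [3, 3]
COMPARE_OP bool(<) → 3 vs 3 = False. Stack: [False]
POP_JUMP_IF_FALSE → pop False; jump. Stack: []
LOAD_FAST w → push 11. Stack: [11]
RETURN_VALUE → return 11.

11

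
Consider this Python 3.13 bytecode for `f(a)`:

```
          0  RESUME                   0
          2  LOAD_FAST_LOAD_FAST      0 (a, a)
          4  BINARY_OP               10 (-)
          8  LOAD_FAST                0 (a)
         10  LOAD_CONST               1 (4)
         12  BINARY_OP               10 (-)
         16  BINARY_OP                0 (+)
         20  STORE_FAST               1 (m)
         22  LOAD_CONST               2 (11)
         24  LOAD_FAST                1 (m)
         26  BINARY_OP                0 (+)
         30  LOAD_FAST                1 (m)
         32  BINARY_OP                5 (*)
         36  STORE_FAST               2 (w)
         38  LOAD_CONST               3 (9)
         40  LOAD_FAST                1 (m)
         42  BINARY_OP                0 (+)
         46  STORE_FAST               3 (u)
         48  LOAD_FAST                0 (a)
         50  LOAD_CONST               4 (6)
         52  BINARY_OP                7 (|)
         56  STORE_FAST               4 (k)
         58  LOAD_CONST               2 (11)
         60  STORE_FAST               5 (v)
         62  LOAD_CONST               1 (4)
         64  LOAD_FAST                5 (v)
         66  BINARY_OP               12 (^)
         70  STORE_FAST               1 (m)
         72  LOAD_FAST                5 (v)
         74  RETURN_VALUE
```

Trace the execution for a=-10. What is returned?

11

LOAD_FAST_LOAD_FAST a,a → push -10,-10. Stack: [-10, -10]
BINARY_OP - → -10 - -10 = 0. Stack: [0]
LOAD_FAST a → push -10. Stack: [0, -10]
LOAD_CONST → push 4. Stack: [0, -10, 4]
BINARY_OP - → -10 - 4 = -14. Stack: [0, -14]
BINARY_OP + → 0 + -14 = -14. Stack: [-14]
STORE_FAST m → m=-14. Stack: []
LOAD_CONST → push 11. Stack: [11]
LOAD_FAST m → push -14. Stack: [11, -14]
BINARY_OP + → 11 + -14 = -3. Stack: [-3]
LOAD_FAST m → push -14. Stack: [-3, -14]
BINARY_OP * → -3 * -14 = 42. Stack: [42]
STORE_FAST w → w=42. Stack: []
LOAD_CONST → push 9. Stack: [9]
LOAD_FAST m → push -14. Stack: [9, -14]
BINARY_OP + → 9 + -14 = -5. Stack: [-5]
STORE_FAST u → u=-5. Stack: []
LOAD_FAST a → push -10. Stack: [-10]
LOAD_CONST → push 6. Stack: [-10, 6]
BINARY_OP | → -10 | 6 = -10. Stack: [-10]
STORE_FAST k → k=-10. Stack: []
LOAD_CONST → push 11. Stack: [11]
STORE_FAST v → v=11. Stack: []
LOAD_CONST → push 4. Stack: [4]
LOAD_FAST v → push 11. Stack: [4, 11]
BINARY_OP ^ → 4 ^ 11 = 15. Stack: [15]
STORE_FAST m → m=15. Stack: []
LOAD_FAST v → push 11. Stack: [11]
RETURN_VALUE → return 11.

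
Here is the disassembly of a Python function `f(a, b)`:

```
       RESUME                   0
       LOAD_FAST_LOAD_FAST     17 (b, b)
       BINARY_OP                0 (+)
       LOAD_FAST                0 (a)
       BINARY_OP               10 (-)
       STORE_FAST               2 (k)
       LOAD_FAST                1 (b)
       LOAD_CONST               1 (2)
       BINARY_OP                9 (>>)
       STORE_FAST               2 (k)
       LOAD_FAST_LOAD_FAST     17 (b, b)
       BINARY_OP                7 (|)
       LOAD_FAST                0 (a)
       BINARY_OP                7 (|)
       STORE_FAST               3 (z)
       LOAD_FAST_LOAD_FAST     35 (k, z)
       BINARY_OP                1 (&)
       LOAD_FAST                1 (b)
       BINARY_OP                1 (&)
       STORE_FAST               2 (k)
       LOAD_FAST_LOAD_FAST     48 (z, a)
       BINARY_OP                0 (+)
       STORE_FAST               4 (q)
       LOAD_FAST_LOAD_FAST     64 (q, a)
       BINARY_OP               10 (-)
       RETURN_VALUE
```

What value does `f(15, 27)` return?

LOAD_FAST_LOAD_FAST b,b → push 27,27. Stack: [27, 27]
BINARY_OP + → 27 + 27 = 54. Stack: [54]
LOAD_FAST a → push 15. Stack: [54, 15]
BINARY_OP - → 54 - 15 = 39. Stack: [39]
STORE_FAST k → k=39. Stack: []
LOAD_FAST b → push 27. Stack: [27]
LOAD_CONST → push 2. Stack: [27, 2]
BINARY_OP >> → 27 >> 2 = 6. Stack: [6]
STORE_FAST k → k=6. Stack: []
LOAD_FAST_LOAD_FAST b,b → push 27,27. Stack: [27, 27]
BINARY_OP | → 27 | 27 = 27. Stack: [27]
LOAD_FAST a → push 15. Stack: [27, 15]
BINARY_OP | → 27 | 15 = 31. Stack: [31]
STORE_FAST z → z=31. Stack: []
LOAD_FAST_LOAD_FAST k,z → push 6,31. Stack: [6, 31]
BINARY_OP & → 6 & 31 = 6. Stack: [6]
LOAD_FAST b → push 27. Stack: [6, 27]
BINARY_OP & → 6 & 27 = 2. Stack: [2]
STORE_FAST k → k=2. Stack: []
LOAD_FAST_LOAD_FAST z,a → push 31,15. Stack: [31, 15]
BINARY_OP + → 31 + 15 = 46. Stack: [46]
STORE_FAST q → q=46. Stack: []
LOAD_FAST_LOAD_FAST q,a → push 46,15. Stack: [46, 15]
BINARY_OP - → 46 - 15 = 31. Stack: [31]
RETURN_VALUE → return 31.

31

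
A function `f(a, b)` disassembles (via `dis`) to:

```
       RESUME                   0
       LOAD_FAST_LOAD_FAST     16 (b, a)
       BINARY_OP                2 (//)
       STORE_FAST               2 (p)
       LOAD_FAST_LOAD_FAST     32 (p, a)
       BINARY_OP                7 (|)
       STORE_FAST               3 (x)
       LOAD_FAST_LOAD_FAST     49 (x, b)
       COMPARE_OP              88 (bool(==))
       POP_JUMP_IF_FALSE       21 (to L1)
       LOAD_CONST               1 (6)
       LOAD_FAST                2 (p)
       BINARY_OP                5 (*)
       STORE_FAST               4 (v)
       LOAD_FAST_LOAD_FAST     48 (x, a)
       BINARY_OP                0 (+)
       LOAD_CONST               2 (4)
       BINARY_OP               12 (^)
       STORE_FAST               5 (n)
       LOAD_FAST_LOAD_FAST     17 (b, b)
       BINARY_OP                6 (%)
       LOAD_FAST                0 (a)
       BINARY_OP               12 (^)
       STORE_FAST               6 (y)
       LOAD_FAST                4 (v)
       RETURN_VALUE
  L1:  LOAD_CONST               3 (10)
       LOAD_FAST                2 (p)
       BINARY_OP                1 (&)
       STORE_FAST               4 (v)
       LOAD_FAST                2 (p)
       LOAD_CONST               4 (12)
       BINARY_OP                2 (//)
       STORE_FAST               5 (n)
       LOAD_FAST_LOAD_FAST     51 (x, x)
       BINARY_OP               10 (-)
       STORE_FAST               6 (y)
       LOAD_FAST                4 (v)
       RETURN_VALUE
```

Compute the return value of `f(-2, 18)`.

2

LOAD_FAST_LOAD_FAST b,a → push 18,-2. Stack: [18, -2]
BINARY_OP // → 18 // -2 = -9. Stack: [-9]
STORE_FAST p → p=-9. Stack: []
LOAD_FAST_LOAD_FAST p,a → push -9,-2. Stack: [-9, -2]
BINARY_OP | → -9 | -2 = -1. Stack: [-1]
STORE_FAST x → x=-1. Stack: []
LOAD_FAST_LOAD_FAST x,b → push -1,18. Stack: [-1, 18]
COMPARE_OP bool(==) → -1 vs 18 = False. Stack: [False]
POP_JUMP_IF_FALSE → pop False; jump. Stack: []
LOAD_CONST → push 10. Stack: [10]
LOAD_FAST p → push -9. Stack: [10, -9]
BINARY_OP & → 10 & -9 = 2. Stack: [2]
STORE_FAST v → v=2. Stack: []
LOAD_FAST p → push -9. Stack: [-9]
LOAD_CONST → push 12. Stack: [-9, 12]
BINARY_OP // → -9 // 12 = -1. Stack: [-1]
STORE_FAST n → n=-1. Stack: []
LOAD_FAST_LOAD_FAST x,x → push -1,-1. Stack: [-1, -1]
BINARY_OP - → -1 - -1 = 0. Stack: [0]
STORE_FAST y → y=0. Stack: []
LOAD_FAST v → push 2. Stack: [2]
RETURN_VALUE → return 2.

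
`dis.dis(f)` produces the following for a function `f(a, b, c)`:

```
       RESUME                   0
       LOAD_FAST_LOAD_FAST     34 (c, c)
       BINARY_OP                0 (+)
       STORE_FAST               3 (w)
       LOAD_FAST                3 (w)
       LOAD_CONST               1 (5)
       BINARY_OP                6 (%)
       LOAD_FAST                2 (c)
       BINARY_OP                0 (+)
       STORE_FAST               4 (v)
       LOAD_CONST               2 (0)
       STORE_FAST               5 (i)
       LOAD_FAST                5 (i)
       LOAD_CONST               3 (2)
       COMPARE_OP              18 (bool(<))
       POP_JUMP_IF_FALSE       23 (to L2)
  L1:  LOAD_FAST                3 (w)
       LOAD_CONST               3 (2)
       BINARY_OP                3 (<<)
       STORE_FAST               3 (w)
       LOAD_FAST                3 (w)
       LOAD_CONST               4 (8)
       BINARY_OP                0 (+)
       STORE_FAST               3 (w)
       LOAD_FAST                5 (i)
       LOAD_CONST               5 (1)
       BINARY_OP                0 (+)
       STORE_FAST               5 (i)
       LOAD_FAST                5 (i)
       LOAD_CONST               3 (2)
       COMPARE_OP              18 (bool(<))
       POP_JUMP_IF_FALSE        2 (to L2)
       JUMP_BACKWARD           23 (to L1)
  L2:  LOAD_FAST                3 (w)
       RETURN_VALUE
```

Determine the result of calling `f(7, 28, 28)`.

936

LOAD_FAST_LOAD_FAST c,c → push 28,28. Stack: [28, 28]
BINARY_OP + → 28 + 28 = 56. Stack: [56]
STORE_FAST w → w=56. Stack: []
LOAD_FAST w → push 56. Stack: [56]
LOAD_CONST → push 5. Stack: [56, 5]
BINARY_OP % → 56 % 5 = 1. Stack: [1]
LOAD_FAST c → push 28. Stack: [1, 28]
BINARY_OP + → 1 + 28 = 29. Stack: [29]
STORE_FAST v → v=29. Stack: []
LOAD_CONST → push 0. Stack: [0]
STORE_FAST i → i=0. Stack: []
LOAD_FAST i → push 0. Stack: [0]
LOAD_CONST → push 2. Stack: [0, 2]
COMPARE_OP bool(<) → 0 vs 2 = True. Stack: [True]
POP_JUMP_IF_FALSE → pop True; no jump. Stack: []
LOAD_FAST w → push 56. Stack: [56]
LOAD_CONST → push 2. Stack: [56, 2]
BINARY_OP << → 56 << 2 = 224. Stack: [224]
STORE_FAST w → w=224. Stack: []
LOAD_FAST w → push 224. Stack: [224]
LOAD_CONST → push 8. Stack: [224, 8]
BINARY_OP + → 224 + 8 = 232. Stack: [232]
STORE_FAST w → w=232. Stack: []
LOAD_FAST i → push 0. Stack: [0]
LOAD_CONST → push 1. Stack: [0, 1]
BINARY_OP + → 0 + 1 = 1. Stack: [1]
STORE_FAST i → i=1. Stack: []
LOAD_FAST i → push 1. Stack: [1]
LOAD_CONST → push 2. Stack: [1, 2]
COMPARE_OP bool(<) → 1 vs 2 = True. Stack: [True]
POP_JUMP_IF_FALSE → pop True; no jump. Stack: []
LOAD_FAST w → push 232. Stack: [232]
LOAD_CONST → push 2. Stack: [232, 2]
BINARY_OP << → 232 << 2 = 928. Stack: [928]
STORE_FAST w → w=928. Stack: []
LOAD_FAST w → push 928. Stack: [928]
LOAD_CONST → push 8. Stack: [928, 8]
BINARY_OP + → 928 + 8 = 936. Stack: [936]
STORE_FAST w → w=936. Stack: []
LOAD_FAST i → push 1. Stack: [1]
LOAD_CONST → push 1. Stack: [1, 1]
BINARY_OP + → 1 + 1 = 2. Stack: [2]
STORE_FAST i → i=2. Stack: []
LOAD_FAST i → push 2. Stack: [2]
LOAD_CONST → push 2. Stack: [2, 2]
COMPARE_OP bool(<) → 2 vs 2 = False. Stack: [False]
POP_JUMP_IF_FALSE → pop False; jump. Stack: []
LOAD_FAST w → push 936. Stack: [936]
RETURN_VALUE → return 936.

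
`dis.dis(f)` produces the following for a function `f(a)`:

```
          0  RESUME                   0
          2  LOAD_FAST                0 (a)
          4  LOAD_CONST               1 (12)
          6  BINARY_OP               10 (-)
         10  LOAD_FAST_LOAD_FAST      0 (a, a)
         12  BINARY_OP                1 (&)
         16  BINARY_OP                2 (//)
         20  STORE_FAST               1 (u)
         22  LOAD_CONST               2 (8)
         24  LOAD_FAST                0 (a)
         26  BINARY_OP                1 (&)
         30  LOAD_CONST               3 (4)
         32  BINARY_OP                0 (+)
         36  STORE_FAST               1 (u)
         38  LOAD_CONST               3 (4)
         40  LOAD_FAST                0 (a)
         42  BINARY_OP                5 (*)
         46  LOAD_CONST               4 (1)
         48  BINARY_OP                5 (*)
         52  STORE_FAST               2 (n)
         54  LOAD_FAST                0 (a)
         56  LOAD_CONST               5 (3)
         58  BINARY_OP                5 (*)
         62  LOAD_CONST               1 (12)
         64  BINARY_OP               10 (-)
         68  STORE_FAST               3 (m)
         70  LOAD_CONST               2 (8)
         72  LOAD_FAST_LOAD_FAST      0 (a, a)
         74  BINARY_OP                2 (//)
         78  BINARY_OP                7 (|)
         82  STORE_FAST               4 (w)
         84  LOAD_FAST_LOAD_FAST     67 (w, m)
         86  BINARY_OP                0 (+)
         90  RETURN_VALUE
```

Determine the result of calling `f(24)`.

69

LOAD_FAST a → push 24. Stack: [24]
LOAD_CONST → push 12. Stack: [24, 12]
BINARY_OP - → 24 - 12 = 12. Stack: [12]
LOAD_FAST_LOAD_FAST a,a → push 24,24. Stack: [12, 24, 24]
BINARY_OP & → 24 & 24 = 24. Stack: [12, 24]
BINARY_OP // → 12 // 24 = 0. Stack: [0]
STORE_FAST u → u=0. Stack: []
LOAD_CONST → push 8. Stack: [8]
LOAD_FAST a → push 24. Stack: [8, 24]
BINARY_OP & → 8 & 24 = 8. Stack: [8]
LOAD_CONST → push 4. Stack: [8, 4]
BINARY_OP + → 8 + 4 = 12. Stack: [12]
STORE_FAST u → u=12. Stack: []
LOAD_CONST → push 4. Stack: [4]
LOAD_FAST a → push 24. Stack: [4, 24]
BINARY_OP * → 4 * 24 = 96. Stack: [96]
LOAD_CONST → push 1. Stack: [96, 1]
BINARY_OP * → 96 * 1 = 96. Stack: [96]
STORE_FAST n → n=96. Stack: []
LOAD_FAST a → push 24. Stack: [24]
LOAD_CONST → push 3. Stack: [24, 3]
BINARY_OP * → 24 * 3 = 72. Stack: [72]
LOAD_CONST → push 12. Stack: [72, 12]
BINARY_OP - → 72 - 12 = 60. Stack: [60]
STORE_FAST m → m=60. Stack: []
LOAD_CONST → push 8. Stack: [8]
LOAD_FAST_LOAD_FAST a,a → push 24,24. Stack: [8, 24, 24]
BINARY_OP // → 24 // 24 = 1. Stack: [8, 1]
BINARY_OP | → 8 | 1 = 9. Stack: [9]
STORE_FAST w → w=9. Stack: []
LOAD_FAST_LOAD_FAST w,m → push 9,60. Stack: [9, 60]
BINARY_OP + → 9 + 60 = 69. Stack: [69]
RETURN_VALUE → return 69.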